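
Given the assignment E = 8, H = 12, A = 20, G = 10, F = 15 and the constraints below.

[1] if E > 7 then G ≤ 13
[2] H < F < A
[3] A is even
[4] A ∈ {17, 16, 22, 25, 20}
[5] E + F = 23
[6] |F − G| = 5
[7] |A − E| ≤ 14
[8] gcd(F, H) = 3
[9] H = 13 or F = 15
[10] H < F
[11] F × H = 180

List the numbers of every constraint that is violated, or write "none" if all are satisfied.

The assignment satisfies every constraint.

[1] E = 8 > 7, so we need G ≤ 13; G = 10 ≤ 13 — satisfied.
[2] values 12 < 15 < 20 — satisfied.
[3] A = 20 is even — satisfied.
[4] A = 20 is in {17, 16, 22, 25, 20} — satisfied.
[5] E + F = 8 + 15 = 23 — satisfied.
[6] |15 − 10| = 5 — satisfied.
[7] |20 − 8| = 12; 12 ≤ 14 — satisfied.
[8] gcd(15, 12) = 3 — satisfied.
[9] H = 12 ≠ 13, but F = 15 = 15 (second disjunct) — satisfied.
[10] H = 12, F = 15; 12 < 15 — satisfied.
[11] F × H = 15 × 12 = 180 — satisfied.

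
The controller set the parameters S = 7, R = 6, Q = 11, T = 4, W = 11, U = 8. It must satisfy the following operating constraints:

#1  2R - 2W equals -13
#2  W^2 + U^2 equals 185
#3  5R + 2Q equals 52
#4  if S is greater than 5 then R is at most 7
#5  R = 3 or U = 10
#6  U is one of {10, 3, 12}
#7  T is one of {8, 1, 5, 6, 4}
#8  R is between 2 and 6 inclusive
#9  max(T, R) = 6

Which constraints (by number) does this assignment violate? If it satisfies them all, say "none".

Constraints 1, 5, 6 are violated.

#1 2R - 2W = 2(6) - 2(11) = -10, not -13 — violated.
#2 W^2 + U^2 = 11^2 + 8^2 = 121 + 64 = 185 — satisfied.
#3 5R + 2Q = 5(6) + 2(11) = 52 — satisfied.
#4 S = 7 > 5, so we need R ≤ 7; R = 6 ≤ 7 — satisfied.
#5 R = 6 ≠ 3 and U = 8 ≠ 10; both disjuncts false — violated.
#6 U = 8 is not in {10, 3, 12} — violated.
#7 T = 4 is in {8, 1, 5, 6, 4} — satisfied.
#8 R = 6 lies in [2, 6] — satisfied.
#9 max(4, 6) = 6 — satisfied.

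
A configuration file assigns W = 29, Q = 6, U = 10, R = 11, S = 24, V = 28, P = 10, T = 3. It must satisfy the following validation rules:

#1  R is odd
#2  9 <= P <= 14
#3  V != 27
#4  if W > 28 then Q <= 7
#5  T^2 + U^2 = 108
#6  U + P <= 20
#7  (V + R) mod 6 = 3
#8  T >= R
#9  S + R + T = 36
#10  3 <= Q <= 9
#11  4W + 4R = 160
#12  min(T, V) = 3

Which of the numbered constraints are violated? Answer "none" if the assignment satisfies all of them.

#1 R = 11 is odd  ✓
#2 P = 10 lies in [9, 14]  ✓
#3 V = 28, and 28 ≠ 27  ✓
#4 W = 29 > 28, so we need Q ≤ 7; Q = 6 ≤ 7  ✓
#5 T^2 + U^2 = 3^2 + 10^2 = 9 + 100 = 109, not 108  ✗
#6 U + P = 10 + 10 = 20; 20 ≤ 20  ✓
#7 V + R = 39; 39 mod 6 = 3  ✓
#8 T = 3, R = 11; 3 < 11 (want ≥)  ✗
#9 S + R + T = 24 + 11 + 3 = 38, not 36  ✗
#10 Q = 6 lies in [3, 9]  ✓
#11 4W + 4R = 4(29) + 4(11) = 160  ✓
#12 min(3, 28) = 3  ✓

The assignment fails constraints 5, 8, and 9.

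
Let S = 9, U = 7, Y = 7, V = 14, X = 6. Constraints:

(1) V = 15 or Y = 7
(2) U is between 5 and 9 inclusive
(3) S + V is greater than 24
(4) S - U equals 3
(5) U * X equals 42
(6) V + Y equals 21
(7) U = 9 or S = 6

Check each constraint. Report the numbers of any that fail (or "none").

Violated: 3, 4, 7.

(1) V = 14 ≠ 15, but Y = 7 = 7 (second disjunct) — OK.
(2) U = 7 lies in [5, 9] — OK.
(3) S + V = 9 + 14 = 23; 23 ≤ 24, bound 24 not met — violated.
(4) S - U = 9 - 7 = 2, not 3 — violated.
(5) U * X = 7 * 6 = 42 — OK.
(6) V + Y = 14 + 7 = 21 — OK.
(7) U = 7 ≠ 9 and S = 9 ≠ 6; both disjuncts false — violated.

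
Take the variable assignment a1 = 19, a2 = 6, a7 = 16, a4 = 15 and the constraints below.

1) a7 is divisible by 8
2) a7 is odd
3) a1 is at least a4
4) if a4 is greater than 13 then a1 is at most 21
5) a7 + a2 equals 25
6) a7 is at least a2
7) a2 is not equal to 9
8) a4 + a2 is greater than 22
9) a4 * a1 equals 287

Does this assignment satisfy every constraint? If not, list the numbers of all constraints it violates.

1) 16 / 8 = 2, so 8 divides 16  ✔
2) a7 = 16 is even  ✘
3) a1 = 19, a4 = 15; 19 ≥ 15  ✔
4) a4 = 15 > 13, so we need a1 ≤ 21; a1 = 19 ≤ 21  ✔
5) a7 + a2 = 16 + 6 = 22, not 25  ✘
6) a7 = 16, a2 = 6; 16 ≥ 6  ✔
7) a2 = 6, and 6 ≠ 9  ✔
8) a4 + a2 = 15 + 6 = 21; 21 ≤ 22, bound 22 not met  ✘
9) a4 * a1 = 15 * 19 = 285, not 287  ✘

Constraints 2, 5, 8, and 9 are violated.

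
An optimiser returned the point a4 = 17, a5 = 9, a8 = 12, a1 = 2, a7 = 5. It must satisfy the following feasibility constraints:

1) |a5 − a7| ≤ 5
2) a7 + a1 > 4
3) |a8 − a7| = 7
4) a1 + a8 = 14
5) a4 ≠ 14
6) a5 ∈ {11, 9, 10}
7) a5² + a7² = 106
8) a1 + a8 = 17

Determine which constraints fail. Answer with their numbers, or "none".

Constraint 8 is violated.

1) |9 − 5| = 4; 4 ≤ 5 — OK.
2) a7 + a1 = 5 + 2 = 7; 7 > 4 — OK.
3) |12 − 5| = 7 — OK.
4) a1 + a8 = 2 + 12 = 14 — OK.
5) a4 = 17, and 17 ≠ 14 — OK.
6) a5 = 9 is in {11, 9, 10} — OK.
7) a5² + a7² = 9² + 5² = 81 + 25 = 106 — OK.
8) a1 + a8 = 2 + 12 = 14, not 17 — violated.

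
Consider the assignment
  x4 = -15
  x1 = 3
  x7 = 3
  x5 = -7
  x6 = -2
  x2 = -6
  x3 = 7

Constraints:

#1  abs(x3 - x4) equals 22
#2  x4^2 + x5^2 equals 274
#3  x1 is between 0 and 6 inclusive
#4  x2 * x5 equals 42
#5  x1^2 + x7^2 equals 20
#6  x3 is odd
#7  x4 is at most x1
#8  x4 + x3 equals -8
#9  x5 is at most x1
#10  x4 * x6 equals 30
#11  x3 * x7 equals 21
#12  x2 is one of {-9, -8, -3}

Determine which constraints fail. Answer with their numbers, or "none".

#1 abs(7 - (-15)) = 22 — OK.
#2 x4^2 + x5^2 = (-15)^2 + (-7)^2 = 225 + 49 = 274 — OK.
#3 x1 = 3 lies in [0, 6] — OK.
#4 x2 * x5 = -6 * (-7) = 42 — OK.
#5 x1^2 + x7^2 = 3^2 + 3^2 = 9 + 9 = 18, not 20 — violated.
#6 x3 = 7 is odd — OK.
#7 x4 = -15, x1 = 3; -15 ≤ 3 — OK.
#8 x4 + x3 = -15 + 7 = -8 — OK.
#9 x5 = -7, x1 = 3; -7 ≤ 3 — OK.
#10 x4 * x6 = -15 * (-2) = 30 — OK.
#11 x3 * x7 = 7 * 3 = 21 — OK.
#12 x2 = -6 is not in {-9, -8, -3} — violated.

No — constraints 5 and 12 are not satisfied.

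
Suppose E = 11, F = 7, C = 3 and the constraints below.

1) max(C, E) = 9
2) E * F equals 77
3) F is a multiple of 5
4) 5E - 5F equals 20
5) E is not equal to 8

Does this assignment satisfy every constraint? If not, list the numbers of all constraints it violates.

1) max(3, 11) = 11, not 9 — does not hold.
2) E * F = 11 * 7 = 77 — holds.
3) 7 = 5*1 + 2, so 5 does not divide 7 — does not hold.
4) 5E - 5F = 5(11) - 5(7) = 20 — holds.
5) E = 11, and 11 ≠ 8 — holds.

Violated: 1, 3.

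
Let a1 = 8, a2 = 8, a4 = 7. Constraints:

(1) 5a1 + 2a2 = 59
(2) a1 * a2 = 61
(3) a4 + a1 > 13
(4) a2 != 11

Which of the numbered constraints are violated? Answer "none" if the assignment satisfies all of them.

The assignment fails constraints 1 and 2.

(1) 5a1 + 2a2 = 5(8) + 2(8) = 56, not 59 — violated.
(2) a1 * a2 = 8 * 8 = 64, not 61 — violated.
(3) a4 + a1 = 7 + 8 = 15; 15 > 13 — OK.
(4) a2 = 8, and 8 ≠ 11 — OK.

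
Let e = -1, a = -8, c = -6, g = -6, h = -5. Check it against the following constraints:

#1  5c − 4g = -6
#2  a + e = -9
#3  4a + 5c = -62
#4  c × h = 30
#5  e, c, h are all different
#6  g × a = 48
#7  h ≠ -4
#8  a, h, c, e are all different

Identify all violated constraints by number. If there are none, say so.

The assignment satisfies every constraint.

#1 5c − 4g = 5(-6) − 4(-6) = -6 — OK.
#2 a + e = -8 + (-1) = -9 — OK.
#3 4a + 5c = 4(-8) + 5(-6) = -62 — OK.
#4 c × h = -6 × (-5) = 30 — OK.
#5 values -1, -6, -5 are pairwise distinct — OK.
#6 g × a = -6 × (-8) = 48 — OK.
#7 h = -5, and -5 ≠ -4 — OK.
#8 values -8, -5, -6, -1 are pairwise distinct — OK.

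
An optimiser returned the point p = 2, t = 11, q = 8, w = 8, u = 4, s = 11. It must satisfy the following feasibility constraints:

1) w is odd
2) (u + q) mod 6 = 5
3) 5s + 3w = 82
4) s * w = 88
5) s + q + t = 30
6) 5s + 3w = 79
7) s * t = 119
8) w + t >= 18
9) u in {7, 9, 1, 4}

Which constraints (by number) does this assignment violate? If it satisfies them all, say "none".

The assignment fails constraints 1, 2, 3, 7.

1) w = 8 is even — does not hold.
2) u + q = 12; 12 mod 6 = 0, not 5 — does not hold.
3) 5s + 3w = 5(11) + 3(8) = 79, not 82 — does not hold.
4) s * w = 11 * 8 = 88 — holds.
5) s + q + t = 11 + 8 + 11 = 30 — holds.
6) 5s + 3w = 5(11) + 3(8) = 79 — holds.
7) s * t = 11 * 11 = 121, not 119 — does not hold.
8) w + t = 8 + 11 = 19; 19 ≥ 18 — holds.
9) u = 4 is in {7, 9, 1, 4} — holds.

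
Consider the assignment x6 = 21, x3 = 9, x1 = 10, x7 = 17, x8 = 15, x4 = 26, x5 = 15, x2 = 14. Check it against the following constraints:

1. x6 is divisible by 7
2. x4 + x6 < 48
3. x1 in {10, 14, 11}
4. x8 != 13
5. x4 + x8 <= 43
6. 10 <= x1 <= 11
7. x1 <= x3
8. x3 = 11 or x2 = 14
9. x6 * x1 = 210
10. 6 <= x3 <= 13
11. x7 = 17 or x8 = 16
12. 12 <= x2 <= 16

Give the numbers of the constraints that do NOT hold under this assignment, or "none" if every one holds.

The assignment fails constraint 7.

1. 21 / 7 = 3, so 7 divides 21  ✓
2. x4 + x6 = 26 + 21 = 47; 47 < 48  ✓
3. x1 = 10 is in {10, 14, 11}  ✓
4. x8 = 15, and 15 ≠ 13  ✓
5. x4 + x8 = 26 + 15 = 41; 41 ≤ 43  ✓
6. x1 = 10 lies in [10, 11]  ✓
7. x1 = 10, x3 = 9; 10 > 9 (want ≤)  ✗
8. x3 = 9 ≠ 11, but x2 = 14 = 14 (second disjunct)  ✓
9. x6 * x1 = 21 * 10 = 210  ✓
10. x3 = 9 lies in [6, 13]  ✓
11. x7 = 17 = 17 (first disjunct)  ✓
12. x2 = 14 lies in [12, 16]  ✓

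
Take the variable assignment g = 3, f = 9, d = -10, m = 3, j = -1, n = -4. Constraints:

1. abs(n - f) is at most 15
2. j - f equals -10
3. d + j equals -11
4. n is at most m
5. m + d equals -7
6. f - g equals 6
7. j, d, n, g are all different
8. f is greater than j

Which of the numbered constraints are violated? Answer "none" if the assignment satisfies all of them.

1. abs(-4 - 9) = 13; 13 ≤ 15  ✓
2. j - f = -1 - 9 = -10  ✓
3. d + j = -10 + (-1) = -11  ✓
4. n = -4, m = 3; -4 ≤ 3  ✓
5. m + d = 3 + (-10) = -7  ✓
6. f - g = 9 - 3 = 6  ✓
7. values -1, -10, -4, 3 are pairwise distinct  ✓
8. f = 9, j = -1; 9 > -1  ✓

Yes — all constraints hold.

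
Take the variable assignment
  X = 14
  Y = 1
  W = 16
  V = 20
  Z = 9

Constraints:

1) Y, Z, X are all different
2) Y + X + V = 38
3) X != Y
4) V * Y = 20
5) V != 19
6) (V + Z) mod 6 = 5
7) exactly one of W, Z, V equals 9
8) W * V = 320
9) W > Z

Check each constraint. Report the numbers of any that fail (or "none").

The assignment fails constraint 2.

1) values 1, 9, 14 are pairwise distinct — holds.
2) Y + X + V = 1 + 14 + 20 = 35, not 38 — does not hold.
3) X = 14, Y = 1; distinct — holds.
4) V * Y = 20 * 1 = 20 — holds.
5) V = 20, and 20 ≠ 19 — holds.
6) V + Z = 29; 29 mod 6 = 5 — holds.
7) W=16, Z=9, V=20; 1 of them equals 9 — holds.
8) W * V = 16 * 20 = 320 — holds.
9) W = 16, Z = 9; 16 > 9 — holds.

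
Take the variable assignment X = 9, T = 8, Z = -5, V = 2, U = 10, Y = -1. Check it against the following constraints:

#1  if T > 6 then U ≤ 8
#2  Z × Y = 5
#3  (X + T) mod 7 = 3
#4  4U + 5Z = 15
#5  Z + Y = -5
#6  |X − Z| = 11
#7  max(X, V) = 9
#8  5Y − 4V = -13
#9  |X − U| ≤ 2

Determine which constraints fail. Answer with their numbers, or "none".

The assignment fails constraints 1, 5, and 6.

#1 T = 8 > 6, so we need U ≤ 8; but U = 10 > 8  false
#2 Z × Y = -5 × (-1) = 5  true
#3 X + T = 17; 17 mod 7 = 3  true
#4 4U + 5Z = 4(10) + 5(-5) = 15  true
#5 Z + Y = -5 + (-1) = -6, not -5  false
#6 |9 − (-5)| = 14, not 11  false
#7 max(9, 2) = 9  true
#8 5Y − 4V = 5(-1) − 4(2) = -13  true
#9 |9 − 10| = 1; 1 ≤ 2  true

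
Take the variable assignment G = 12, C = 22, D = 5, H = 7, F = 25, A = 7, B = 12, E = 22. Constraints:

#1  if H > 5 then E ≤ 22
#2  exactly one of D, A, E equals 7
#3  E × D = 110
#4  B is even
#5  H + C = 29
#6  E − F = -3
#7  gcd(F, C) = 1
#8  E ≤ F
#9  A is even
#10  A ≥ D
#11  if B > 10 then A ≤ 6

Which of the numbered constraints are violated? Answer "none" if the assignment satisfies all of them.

#1 H = 7 > 5, so we need E ≤ 22; E = 22 ≤ 22 — holds.
#2 D=5, A=7, E=22; 1 of them equals 7 — holds.
#3 E × D = 22 × 5 = 110 — holds.
#4 B = 12 is even — holds.
#5 H + C = 7 + 22 = 29 — holds.
#6 E − F = 22 − 25 = -3 — holds.
#7 gcd(25, 22) = 1 — holds.
#8 E = 22, F = 25; 22 ≤ 25 — holds.
#9 A = 7 is odd — does not hold.
#10 A = 7, D = 5; 7 ≥ 5 — holds.
#11 B = 12 > 10, so we need A ≤ 6; but A = 7 > 6 — does not hold.

Violated: 9 and 11.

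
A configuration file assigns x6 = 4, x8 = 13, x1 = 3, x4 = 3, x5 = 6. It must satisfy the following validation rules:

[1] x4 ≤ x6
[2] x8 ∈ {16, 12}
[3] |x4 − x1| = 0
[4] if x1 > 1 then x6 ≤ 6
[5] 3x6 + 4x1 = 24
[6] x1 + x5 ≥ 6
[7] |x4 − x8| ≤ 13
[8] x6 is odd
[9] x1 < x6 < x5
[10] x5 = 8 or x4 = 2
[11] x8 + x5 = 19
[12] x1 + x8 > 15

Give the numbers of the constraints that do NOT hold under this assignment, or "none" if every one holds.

Violated: 2, 8, and 10.

[1] x4 = 3, x6 = 4; 3 ≤ 4 — holds.
[2] x8 = 13 is not in {16, 12} — fails.
[3] |3 − 3| = 0 — holds.
[4] x1 = 3 > 1, so we need x6 ≤ 6; x6 = 4 ≤ 6 — holds.
[5] 3x6 + 4x1 = 3(4) + 4(3) = 24 — holds.
[6] x1 + x5 = 3 + 6 = 9; 9 ≥ 6 — holds.
[7] |3 − 13| = 10; 10 ≤ 13 — holds.
[8] x6 = 4 is even — fails.
[9] values 3 < 4 < 6 — holds.
[10] x5 = 6 ≠ 8 and x4 = 3 ≠ 2; both disjuncts false — fails.
[11] x8 + x5 = 13 + 6 = 19 — holds.
[12] x1 + x8 = 3 + 13 = 16; 16 > 15 — holds.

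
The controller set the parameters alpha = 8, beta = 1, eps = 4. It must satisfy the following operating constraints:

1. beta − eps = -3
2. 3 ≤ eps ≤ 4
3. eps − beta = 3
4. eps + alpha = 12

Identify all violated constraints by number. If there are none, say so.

Yes — all constraints hold.

1. beta − eps = 1 − 4 = -3 — holds.
2. eps = 4 lies in [3, 4] — holds.
3. eps − beta = 4 − 1 = 3 — holds.
4. eps + alpha = 4 + 8 = 12 — holds.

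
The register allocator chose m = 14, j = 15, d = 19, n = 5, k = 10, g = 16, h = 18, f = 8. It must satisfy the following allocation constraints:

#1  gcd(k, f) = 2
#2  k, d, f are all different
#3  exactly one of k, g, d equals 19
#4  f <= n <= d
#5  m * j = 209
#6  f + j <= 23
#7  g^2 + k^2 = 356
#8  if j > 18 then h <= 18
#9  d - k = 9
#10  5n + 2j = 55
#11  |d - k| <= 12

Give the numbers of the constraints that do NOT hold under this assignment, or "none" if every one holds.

Constraints 4 and 5 do not hold.

#1 gcd(10, 8) = 2  holds
#2 values 10, 19, 8 are pairwise distinct  holds
#3 k=10, g=16, d=19; 1 of them equals 19  holds
#4 values 8, 5, 19; f = 8 is not <= n = 5  fails
#5 m * j = 14 * 15 = 210, not 209  fails
#6 f + j = 8 + 15 = 23; 23 ≤ 23  holds
#7 g^2 + k^2 = 16^2 + 10^2 = 256 + 100 = 356  holds
#8 j = 15, not > 18; antecedent false, conditional vacuously true  holds
#9 d - k = 19 - 10 = 9  holds
#10 5n + 2j = 5(5) + 2(15) = 55  holds
#11 |19 - 10| = 9; 9 ≤ 12  holds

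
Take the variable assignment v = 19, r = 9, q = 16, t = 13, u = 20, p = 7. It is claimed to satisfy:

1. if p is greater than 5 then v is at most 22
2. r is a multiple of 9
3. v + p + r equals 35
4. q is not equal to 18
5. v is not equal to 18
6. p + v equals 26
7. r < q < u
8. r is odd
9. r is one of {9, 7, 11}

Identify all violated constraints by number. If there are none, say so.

The assignment satisfies every constraint.

1. p = 7 > 5, so we need v ≤ 22; v = 19 ≤ 22  holds
2. 9 / 9 = 1, so 9 divides 9  holds
3. v + p + r = 19 + 7 + 9 = 35  holds
4. q = 16, and 16 ≠ 18  holds
5. v = 19, and 19 ≠ 18  holds
6. p + v = 7 + 19 = 26  holds
7. values 9 < 16 < 20  holds
8. r = 9 is odd  holds
9. r = 9 is in {9, 7, 11}  holds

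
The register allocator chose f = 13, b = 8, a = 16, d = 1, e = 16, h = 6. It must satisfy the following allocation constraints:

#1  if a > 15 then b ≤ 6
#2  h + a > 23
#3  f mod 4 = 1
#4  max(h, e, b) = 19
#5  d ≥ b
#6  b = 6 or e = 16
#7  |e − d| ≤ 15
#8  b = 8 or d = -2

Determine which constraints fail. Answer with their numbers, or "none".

No — constraints 1, 2, 4, and 5 are not satisfied.

#1 a = 16 > 15, so we need b ≤ 6; but b = 8 > 6  fails
#2 h + a = 6 + 16 = 22; 22 ≤ 23, bound 23 not met  fails
#3 13 mod 4 = 1  holds
#4 max(6, 16, 8) = 16, not 19  fails
#5 d = 1, b = 8; 1 < 8 (want ≥)  fails
#6 b = 8 ≠ 6, but e = 16 = 16 (second disjunct)  holds
#7 |16 − 1| = 15; 15 ≤ 15  holds
#8 b = 8 = 8 (first disjunct)  holds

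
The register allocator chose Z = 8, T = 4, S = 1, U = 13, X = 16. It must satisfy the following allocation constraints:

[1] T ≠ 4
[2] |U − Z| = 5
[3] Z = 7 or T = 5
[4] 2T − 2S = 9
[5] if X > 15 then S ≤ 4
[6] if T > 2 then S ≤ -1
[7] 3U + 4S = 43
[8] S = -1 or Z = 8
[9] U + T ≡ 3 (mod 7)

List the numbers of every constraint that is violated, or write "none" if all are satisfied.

[1] T = 4, but 4 is required to differ  ✘
[2] |13 − 8| = 5  ✔
[3] Z = 8 ≠ 7 and T = 4 ≠ 5; both disjuncts false  ✘
[4] 2T − 2S = 2(4) − 2(1) = 6, not 9  ✘
[5] X = 16 > 15, so we need S ≤ 4; S = 1 ≤ 4  ✔
[6] T = 4 > 2, so we need S ≤ -1; but S = 1 > -1  ✘
[7] 3U + 4S = 3(13) + 4(1) = 43  ✔
[8] S = 1 ≠ -1, but Z = 8 = 8 (second disjunct)  ✔
[9] U + T = 17; 17 mod 7 = 3  ✔

The assignment fails constraints 1, 3, 4, 6.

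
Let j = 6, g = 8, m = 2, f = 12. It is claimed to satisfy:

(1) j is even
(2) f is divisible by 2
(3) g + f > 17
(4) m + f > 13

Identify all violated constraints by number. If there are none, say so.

(1) j = 6 is even — holds.
(2) 12 / 2 = 6, so 2 divides 12 — holds.
(3) g + f = 8 + 12 = 20; 20 > 17 — holds.
(4) m + f = 2 + 12 = 14; 14 > 13 — holds.

None — every constraint holds.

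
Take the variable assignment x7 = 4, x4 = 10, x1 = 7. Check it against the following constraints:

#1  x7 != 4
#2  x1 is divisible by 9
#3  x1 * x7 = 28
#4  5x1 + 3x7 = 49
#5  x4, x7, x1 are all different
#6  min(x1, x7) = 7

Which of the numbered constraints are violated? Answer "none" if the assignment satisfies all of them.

Constraints 1, 2, 4, and 6 are violated.

#1 x7 = 4, but 4 is required to differ — violated.
#2 7 = 9*0 + 7, so 9 does not divide 7 — violated.
#3 x1 * x7 = 7 * 4 = 28 — satisfied.
#4 5x1 + 3x7 = 5(7) + 3(4) = 47, not 49 — violated.
#5 values 10, 4, 7 are pairwise distinct — satisfied.
#6 min(7, 4) = 4, not 7 — violated.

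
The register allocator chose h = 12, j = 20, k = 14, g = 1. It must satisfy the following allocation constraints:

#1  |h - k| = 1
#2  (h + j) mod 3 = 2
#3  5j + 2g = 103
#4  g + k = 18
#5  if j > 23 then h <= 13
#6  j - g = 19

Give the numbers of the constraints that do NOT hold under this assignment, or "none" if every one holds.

#1 |12 - 14| = 2, not 1  no
#2 h + j = 32; 32 mod 3 = 2  yes
#3 5j + 2g = 5(20) + 2(1) = 102, not 103  no
#4 g + k = 1 + 14 = 15, not 18  no
#5 j = 20, not > 23; antecedent false, conditional vacuously true  yes
#6 j - g = 20 - 1 = 19  yes

Constraints 1, 3, and 4 do not hold.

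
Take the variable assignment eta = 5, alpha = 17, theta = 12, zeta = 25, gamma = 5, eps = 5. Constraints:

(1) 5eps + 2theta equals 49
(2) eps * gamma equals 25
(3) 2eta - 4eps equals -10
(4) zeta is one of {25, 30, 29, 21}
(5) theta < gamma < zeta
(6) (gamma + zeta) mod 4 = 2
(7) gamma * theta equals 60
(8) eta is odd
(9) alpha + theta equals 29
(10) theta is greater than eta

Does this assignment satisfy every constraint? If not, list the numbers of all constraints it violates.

(1) 5eps + 2theta = 5(5) + 2(12) = 49 — holds.
(2) eps * gamma = 5 * 5 = 25 — holds.
(3) 2eta - 4eps = 2(5) - 4(5) = -10 — holds.
(4) zeta = 25 is in {25, 30, 29, 21} — holds.
(5) values 12, 5, 25; theta = 12 is not < gamma = 5 — fails.
(6) gamma + zeta = 30; 30 mod 4 = 2 — holds.
(7) gamma * theta = 5 * 12 = 60 — holds.
(8) eta = 5 is odd — holds.
(9) alpha + theta = 17 + 12 = 29 — holds.
(10) theta = 12, eta = 5; 12 > 5 — holds.

Constraint 5 is violated.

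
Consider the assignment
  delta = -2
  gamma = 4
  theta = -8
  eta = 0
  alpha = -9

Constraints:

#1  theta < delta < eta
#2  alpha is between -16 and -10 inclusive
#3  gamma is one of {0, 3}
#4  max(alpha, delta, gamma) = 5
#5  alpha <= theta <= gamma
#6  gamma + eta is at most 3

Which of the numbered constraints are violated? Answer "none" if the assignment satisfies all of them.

Constraints 2, 3, 4, and 6 are violated.

#1 values -8 < -2 < 0 — OK.
#2 alpha = -9 is outside [-16, -10] — violated.
#3 gamma = 4 is not in {0, 3} — violated.
#4 max(-9, -2, 4) = 4, not 5 — violated.
#5 values -9 <= -8 <= 4 — OK.
#6 gamma + eta = 4 + 0 = 4; 4 > 3, bound 3 not met — violated.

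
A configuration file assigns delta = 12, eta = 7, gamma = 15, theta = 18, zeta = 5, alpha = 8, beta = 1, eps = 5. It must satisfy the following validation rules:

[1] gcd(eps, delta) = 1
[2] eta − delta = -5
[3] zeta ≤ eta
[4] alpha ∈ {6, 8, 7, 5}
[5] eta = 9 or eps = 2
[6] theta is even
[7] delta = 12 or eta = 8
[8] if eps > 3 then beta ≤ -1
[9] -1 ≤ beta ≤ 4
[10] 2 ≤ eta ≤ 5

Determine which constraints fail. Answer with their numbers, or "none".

[1] gcd(5, 12) = 1 — holds.
[2] eta − delta = 7 − 12 = -5 — holds.
[3] zeta = 5, eta = 7; 5 ≤ 7 — holds.
[4] alpha = 8 is in {6, 8, 7, 5} — holds.
[5] eta = 7 ≠ 9 and eps = 5 ≠ 2; both disjuncts false — does not hold.
[6] theta = 18 is even — holds.
[7] delta = 12 = 12 (first disjunct) — holds.
[8] eps = 5 > 3, so we need beta ≤ -1; but beta = 1 > -1 — does not hold.
[9] beta = 1 lies in [-1, 4] — holds.
[10] eta = 7 is outside [2, 5] — does not hold.

No — constraints 5, 8, and 10 are not satisfied.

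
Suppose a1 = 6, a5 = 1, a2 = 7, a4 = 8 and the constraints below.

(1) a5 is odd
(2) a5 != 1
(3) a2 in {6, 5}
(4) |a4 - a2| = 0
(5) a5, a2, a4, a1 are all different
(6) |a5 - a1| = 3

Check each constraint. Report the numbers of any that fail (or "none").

Constraints 2, 3, 4, 6 are violated.

(1) a5 = 1 is odd — holds.
(2) a5 = 1, but 1 is required to differ — fails.
(3) a2 = 7 is not in {6, 5} — fails.
(4) |8 - 7| = 1, not 0 — fails.
(5) values 1, 7, 8, 6 are pairwise distinct — holds.
(6) |1 - 6| = 5, not 3 — fails.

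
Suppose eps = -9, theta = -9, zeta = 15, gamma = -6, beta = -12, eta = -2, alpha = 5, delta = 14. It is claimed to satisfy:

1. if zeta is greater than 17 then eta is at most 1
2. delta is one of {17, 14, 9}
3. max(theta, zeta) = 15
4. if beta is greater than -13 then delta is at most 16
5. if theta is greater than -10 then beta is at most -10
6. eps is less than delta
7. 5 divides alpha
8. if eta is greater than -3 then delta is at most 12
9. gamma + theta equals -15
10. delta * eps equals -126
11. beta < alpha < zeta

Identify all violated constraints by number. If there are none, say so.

Violated: 8.

1. zeta = 15, not > 17; antecedent false, conditional vacuously true  true
2. delta = 14 is in {17, 14, 9}  true
3. max(-9, 15) = 15  true
4. beta = -12 > -13, so we need delta ≤ 16; delta = 14 ≤ 16  true
5. theta = -9 > -10, so we need beta ≤ -10; beta = -12 ≤ -10  true
6. eps = -9, delta = 14; -9 < 14  true
7. 5 / 5 = 1, so 5 divides 5  true
8. eta = -2 > -3, so we need delta ≤ 12; but delta = 14 > 12  false
9. gamma + theta = -6 + (-9) = -15  true
10. delta * eps = 14 * (-9) = -126  true
11. values -12 < 5 < 15  true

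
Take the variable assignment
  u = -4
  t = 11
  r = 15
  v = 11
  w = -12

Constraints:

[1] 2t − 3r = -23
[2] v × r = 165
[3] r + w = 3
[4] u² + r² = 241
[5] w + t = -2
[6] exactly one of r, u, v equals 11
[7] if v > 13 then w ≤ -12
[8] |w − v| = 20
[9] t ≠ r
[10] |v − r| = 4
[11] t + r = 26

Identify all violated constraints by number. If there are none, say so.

[1] 2t − 3r = 2(11) − 3(15) = -23 — holds.
[2] v × r = 11 × 15 = 165 — holds.
[3] r + w = 15 + (-12) = 3 — holds.
[4] u² + r² = (-4)² + 15² = 16 + 225 = 241 — holds.
[5] w + t = -12 + 11 = -1, not -2 — does not hold.
[6] r=15, u=-4, v=11; 1 of them equals 11 — holds.
[7] v = 11, not > 13; antecedent false, conditional vacuously true — holds.
[8] |-12 − 11| = 23, not 20 — does not hold.
[9] t = 11, r = 15; distinct — holds.
[10] |11 − 15| = 4 — holds.
[11] t + r = 11 + 15 = 26 — holds.

The assignment fails constraints 5 and 8.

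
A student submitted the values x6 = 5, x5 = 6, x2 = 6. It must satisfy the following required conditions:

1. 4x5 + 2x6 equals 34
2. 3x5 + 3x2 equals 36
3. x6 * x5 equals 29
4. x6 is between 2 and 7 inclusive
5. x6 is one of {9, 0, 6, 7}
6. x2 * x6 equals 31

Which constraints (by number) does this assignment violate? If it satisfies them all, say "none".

1. 4x5 + 2x6 = 4(6) + 2(5) = 34 — satisfied.
2. 3x5 + 3x2 = 3(6) + 3(6) = 36 — satisfied.
3. x6 * x5 = 5 * 6 = 30, not 29 — violated.
4. x6 = 5 lies in [2, 7] — satisfied.
5. x6 = 5 is not in {9, 0, 6, 7} — violated.
6. x2 * x6 = 6 * 5 = 30, not 31 — violated.

Constraints 3, 5, and 6 do not hold.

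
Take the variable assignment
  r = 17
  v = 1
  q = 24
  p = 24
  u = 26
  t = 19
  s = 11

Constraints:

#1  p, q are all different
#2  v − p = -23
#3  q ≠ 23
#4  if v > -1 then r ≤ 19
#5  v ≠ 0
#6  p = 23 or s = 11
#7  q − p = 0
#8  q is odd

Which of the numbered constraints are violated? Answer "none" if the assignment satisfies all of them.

#1 p = q = 24, not all different — violated.
#2 v − p = 1 − 24 = -23 — OK.
#3 q = 24, and 24 ≠ 23 — OK.
#4 v = 1 > -1, so we need r ≤ 19; r = 17 ≤ 19 — OK.
#5 v = 1, and 1 ≠ 0 — OK.
#6 p = 24 ≠ 23, but s = 11 = 11 (second disjunct) — OK.
#7 q − p = 24 − 24 = 0 — OK.
#8 q = 24 is even — violated.

Constraints 1 and 8 do not hold.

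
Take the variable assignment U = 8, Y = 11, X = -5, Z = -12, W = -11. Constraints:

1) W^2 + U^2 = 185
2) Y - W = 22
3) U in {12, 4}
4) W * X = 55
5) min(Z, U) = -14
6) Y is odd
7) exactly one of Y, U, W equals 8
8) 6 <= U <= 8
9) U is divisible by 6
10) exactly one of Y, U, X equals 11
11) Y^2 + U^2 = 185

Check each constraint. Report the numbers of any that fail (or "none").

1) W^2 + U^2 = (-11)^2 + 8^2 = 121 + 64 = 185  holds
2) Y - W = 11 - (-11) = 22  holds
3) U = 8 is not in {12, 4}  fails
4) W * X = -11 * (-5) = 55  holds
5) min(-12, 8) = -12, not -14  fails
6) Y = 11 is odd  holds
7) Y=11, U=8, W=-11; 1 of them equals 8  holds
8) U = 8 lies in [6, 8]  holds
9) 8 = 6*1 + 2, so 6 does not divide 8  fails
10) Y=11, U=8, X=-5; 1 of them equals 11  holds
11) Y^2 + U^2 = 11^2 + 8^2 = 121 + 64 = 185  holds

Constraints 3, 5, and 9 do not hold.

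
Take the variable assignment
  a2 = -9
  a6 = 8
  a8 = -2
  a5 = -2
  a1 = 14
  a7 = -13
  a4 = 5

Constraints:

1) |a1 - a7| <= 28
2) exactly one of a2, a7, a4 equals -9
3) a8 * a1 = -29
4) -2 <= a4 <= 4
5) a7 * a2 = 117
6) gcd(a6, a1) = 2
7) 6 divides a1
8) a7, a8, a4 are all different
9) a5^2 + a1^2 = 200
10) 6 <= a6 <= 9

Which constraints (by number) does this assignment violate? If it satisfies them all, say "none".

1) |14 - (-13)| = 27; 27 ≤ 28 — holds.
2) a2=-9, a7=-13, a4=5; 1 of them equals -9 — holds.
3) a8 * a1 = -2 * 14 = -28, not -29 — does not hold.
4) a4 = 5 is outside [-2, 4] — does not hold.
5) a7 * a2 = -13 * (-9) = 117 — holds.
6) gcd(8, 14) = 2 — holds.
7) 14 = 6*2 + 2, so 6 does not divide 14 — does not hold.
8) values -13, -2, 5 are pairwise distinct — holds.
9) a5^2 + a1^2 = (-2)^2 + 14^2 = 4 + 196 = 200 — holds.
10) a6 = 8 lies in [6, 9] — holds.

No — constraints 3, 4, and 7 are not satisfied.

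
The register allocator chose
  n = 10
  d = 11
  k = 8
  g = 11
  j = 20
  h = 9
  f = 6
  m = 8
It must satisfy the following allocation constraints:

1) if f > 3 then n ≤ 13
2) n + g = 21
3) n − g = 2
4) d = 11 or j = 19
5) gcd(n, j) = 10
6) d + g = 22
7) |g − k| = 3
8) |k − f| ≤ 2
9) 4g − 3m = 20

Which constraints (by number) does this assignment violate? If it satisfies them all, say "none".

Violated: 3.

1) f = 6 > 3, so we need n ≤ 13; n = 10 ≤ 13  ✔
2) n + g = 10 + 11 = 21  ✔
3) n − g = 10 − 11 = -1, not 2  ✘
4) d = 11 = 11 (first disjunct)  ✔
5) gcd(10, 20) = 10  ✔
6) d + g = 11 + 11 = 22  ✔
7) |11 − 8| = 3  ✔
8) |8 − 6| = 2; 2 ≤ 2  ✔
9) 4g − 3m = 4(11) − 3(8) = 20  ✔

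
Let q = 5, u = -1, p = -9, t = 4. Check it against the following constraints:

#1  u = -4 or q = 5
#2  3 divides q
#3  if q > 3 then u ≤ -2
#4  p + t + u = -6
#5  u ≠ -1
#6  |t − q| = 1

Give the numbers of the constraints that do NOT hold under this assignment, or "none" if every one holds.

#1 u = -1 ≠ -4, but q = 5 = 5 (second disjunct) — holds.
#2 5 = 3×1 + 2, so 3 does not divide 5 — does not hold.
#3 q = 5 > 3, so we need u ≤ -2; but u = -1 > -2 — does not hold.
#4 p + t + u = -9 + 4 + (-1) = -6 — holds.
#5 u = -1, but -1 is required to differ — does not hold.
#6 |4 − 5| = 1 — holds.

Violated: 2, 3, and 5.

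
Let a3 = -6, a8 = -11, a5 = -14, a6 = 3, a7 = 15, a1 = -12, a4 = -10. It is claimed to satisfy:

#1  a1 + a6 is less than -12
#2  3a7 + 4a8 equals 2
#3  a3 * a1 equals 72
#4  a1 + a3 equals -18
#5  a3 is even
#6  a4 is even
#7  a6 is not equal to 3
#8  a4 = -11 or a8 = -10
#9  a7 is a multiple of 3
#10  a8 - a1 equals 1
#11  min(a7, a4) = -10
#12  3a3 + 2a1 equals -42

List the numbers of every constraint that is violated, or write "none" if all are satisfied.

The assignment fails constraints 1, 2, 7, 8.

#1 a1 + a6 = -12 + 3 = -9; -9 ≥ -12, bound -12 not met  FAIL
#2 3a7 + 4a8 = 3(15) + 4(-11) = 1, not 2  FAIL
#3 a3 * a1 = -6 * (-12) = 72  OK
#4 a1 + a3 = -12 + (-6) = -18  OK
#5 a3 = -6 is even  OK
#6 a4 = -10 is even  OK
#7 a6 = 3, but 3 is required to differ  FAIL
#8 a4 = -10 ≠ -11 and a8 = -11 ≠ -10; both disjuncts false  FAIL
#9 15 / 3 = 5, so 3 divides 15  OK
#10 a8 - a1 = -11 - (-12) = 1  OK
#11 min(15, -10) = -10  OK
#12 3a3 + 2a1 = 3(-6) + 2(-12) = -42  OK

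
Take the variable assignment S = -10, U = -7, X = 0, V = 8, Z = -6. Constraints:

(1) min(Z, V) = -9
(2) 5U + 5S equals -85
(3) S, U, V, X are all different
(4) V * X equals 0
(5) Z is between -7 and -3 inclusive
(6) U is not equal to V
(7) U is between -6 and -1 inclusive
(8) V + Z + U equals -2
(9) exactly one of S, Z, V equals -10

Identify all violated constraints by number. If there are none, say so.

Violated: 1, 7, 8.

(1) min(-6, 8) = -6, not -9 — does not hold.
(2) 5U + 5S = 5(-7) + 5(-10) = -85 — holds.
(3) values -10, -7, 8, 0 are pairwise distinct — holds.
(4) V * X = 8 * 0 = 0 — holds.
(5) Z = -6 lies in [-7, -3] — holds.
(6) U = -7, V = 8; distinct — holds.
(7) U = -7 is outside [-6, -1] — does not hold.
(8) V + Z + U = 8 + (-6) + (-7) = -5, not -2 — does not hold.
(9) S=-10, Z=-6, V=8; 1 of them equals -10 — holds.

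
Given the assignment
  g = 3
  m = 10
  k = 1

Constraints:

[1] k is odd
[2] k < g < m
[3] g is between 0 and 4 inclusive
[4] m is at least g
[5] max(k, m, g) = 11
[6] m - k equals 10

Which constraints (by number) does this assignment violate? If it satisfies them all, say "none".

[1] k = 1 is odd  yes
[2] values 1 < 3 < 10  yes
[3] g = 3 lies in [0, 4]  yes
[4] m = 10, g = 3; 10 ≥ 3  yes
[5] max(1, 10, 3) = 10, not 11  no
[6] m - k = 10 - 1 = 9, not 10  no

The assignment fails constraints 5 and 6.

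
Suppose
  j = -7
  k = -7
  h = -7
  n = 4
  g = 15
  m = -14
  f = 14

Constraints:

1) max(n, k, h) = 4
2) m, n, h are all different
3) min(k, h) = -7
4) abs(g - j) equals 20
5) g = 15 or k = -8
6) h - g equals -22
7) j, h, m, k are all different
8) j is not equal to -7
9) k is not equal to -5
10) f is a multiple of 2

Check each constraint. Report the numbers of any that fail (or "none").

Violated: 4, 7, and 8.

1) max(4, -7, -7) = 4 — holds.
2) values -14, 4, -7 are pairwise distinct — holds.
3) min(-7, -7) = -7 — holds.
4) abs(15 - (-7)) = 22, not 20 — does not hold.
5) g = 15 = 15 (first disjunct) — holds.
6) h - g = -7 - 15 = -22 — holds.
7) j = h = -7, not all different — does not hold.
8) j = -7, but -7 is required to differ — does not hold.
9) k = -7, and -7 ≠ -5 — holds.
10) 14 / 2 = 7, so 2 divides 14 — holds.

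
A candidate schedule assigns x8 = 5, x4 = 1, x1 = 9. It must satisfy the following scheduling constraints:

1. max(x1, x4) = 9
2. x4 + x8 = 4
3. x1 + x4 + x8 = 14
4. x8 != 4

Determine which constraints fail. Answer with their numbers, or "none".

1. max(9, 1) = 9 — holds.
2. x4 + x8 = 1 + 5 = 6, not 4 — fails.
3. x1 + x4 + x8 = 9 + 1 + 5 = 15, not 14 — fails.
4. x8 = 5, and 5 ≠ 4 — holds.

Violated: 2 and 3.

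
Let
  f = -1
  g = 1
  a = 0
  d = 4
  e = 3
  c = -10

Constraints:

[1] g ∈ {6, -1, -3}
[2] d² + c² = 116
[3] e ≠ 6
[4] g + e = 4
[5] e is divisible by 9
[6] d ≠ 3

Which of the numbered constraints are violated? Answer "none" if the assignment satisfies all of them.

[1] g = 1 is not in {6, -1, -3} — does not hold.
[2] d² + c² = 4² + (-10)² = 16 + 100 = 116 — holds.
[3] e = 3, and 3 ≠ 6 — holds.
[4] g + e = 1 + 3 = 4 — holds.
[5] 3 = 9×0 + 3, so 9 does not divide 3 — does not hold.
[6] d = 4, and 4 ≠ 3 — holds.

The assignment fails constraints 1, 5.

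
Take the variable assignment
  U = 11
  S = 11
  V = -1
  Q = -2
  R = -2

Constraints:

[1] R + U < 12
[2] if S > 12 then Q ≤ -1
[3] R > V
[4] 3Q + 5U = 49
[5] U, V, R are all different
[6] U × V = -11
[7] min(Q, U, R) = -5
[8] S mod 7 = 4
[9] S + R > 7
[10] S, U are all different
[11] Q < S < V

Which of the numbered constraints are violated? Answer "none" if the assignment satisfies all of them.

No — constraints 3, 7, 10, and 11 are not satisfied.

[1] R + U = -2 + 11 = 9; 9 < 12  OK
[2] S = 11, not > 12; antecedent false, conditional vacuously true  OK
[3] R = -2, V = -1; -2 ≤ -1 (want >)  FAIL
[4] 3Q + 5U = 3(-2) + 5(11) = 49  OK
[5] values 11, -1, -2 are pairwise distinct  OK
[6] U × V = 11 × (-1) = -11  OK
[7] min(-2, 11, -2) = -2, not -5  FAIL
[8] 11 mod 7 = 4  OK
[9] S + R = 11 + (-2) = 9; 9 > 7  OK
[10] S = U = 11, not all different  FAIL
[11] values -2, 11, -1; S = 11 is not < V = -1  FAIL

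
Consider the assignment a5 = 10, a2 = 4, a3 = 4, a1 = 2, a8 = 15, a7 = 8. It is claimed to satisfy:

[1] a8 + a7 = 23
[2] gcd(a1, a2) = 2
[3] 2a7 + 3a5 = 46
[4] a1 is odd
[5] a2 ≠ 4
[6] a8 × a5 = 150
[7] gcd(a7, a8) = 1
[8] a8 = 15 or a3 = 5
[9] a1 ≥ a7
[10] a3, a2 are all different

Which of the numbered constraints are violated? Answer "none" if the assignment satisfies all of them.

[1] a8 + a7 = 15 + 8 = 23  true
[2] gcd(2, 4) = 2  true
[3] 2a7 + 3a5 = 2(8) + 3(10) = 46  true
[4] a1 = 2 is even  false
[5] a2 = 4, but 4 is required to differ  false
[6] a8 × a5 = 15 × 10 = 150  true
[7] gcd(8, 15) = 1  true
[8] a8 = 15 = 15 (first disjunct)  true
[9] a1 = 2, a7 = 8; 2 < 8 (want ≥)  false
[10] a3 = a2 = 4, not all different  false

Constraints 4, 5, 9, 10 do not hold.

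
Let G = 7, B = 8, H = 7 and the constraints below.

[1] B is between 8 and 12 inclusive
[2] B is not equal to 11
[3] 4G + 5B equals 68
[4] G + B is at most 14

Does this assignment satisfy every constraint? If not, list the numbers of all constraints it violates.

The assignment fails constraint 4.

[1] B = 8 lies in [8, 12]  true
[2] B = 8, and 8 ≠ 11  true
[3] 4G + 5B = 4(7) + 5(8) = 68  true
[4] G + B = 7 + 8 = 15; 15 > 14, bound 14 not met  false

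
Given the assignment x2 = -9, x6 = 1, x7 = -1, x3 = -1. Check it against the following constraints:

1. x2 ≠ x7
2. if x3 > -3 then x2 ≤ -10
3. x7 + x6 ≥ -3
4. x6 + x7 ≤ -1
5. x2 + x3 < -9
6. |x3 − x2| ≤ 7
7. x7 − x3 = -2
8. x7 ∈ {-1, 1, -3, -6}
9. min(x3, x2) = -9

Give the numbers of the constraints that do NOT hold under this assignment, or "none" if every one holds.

Constraints 2, 4, 6, and 7 are violated.

1. x2 = -9, x7 = -1; distinct — OK.
2. x3 = -1 > -3, so we need x2 ≤ -10; but x2 = -9 > -10 — violated.
3. x7 + x6 = -1 + 1 = 0; 0 ≥ -3 — OK.
4. x6 + x7 = 1 + (-1) = 0; 0 > -1, bound -1 not met — violated.
5. x2 + x3 = -9 + (-1) = -10; -10 < -9 — OK.
6. |-1 − (-9)| = 8; 8 > 7, exceeds bound 7 — violated.
7. x7 − x3 = -1 − (-1) = 0, not -2 — violated.
8. x7 = -1 is in {-1, 1, -3, -6} — OK.
9. min(-1, -9) = -9 — OK.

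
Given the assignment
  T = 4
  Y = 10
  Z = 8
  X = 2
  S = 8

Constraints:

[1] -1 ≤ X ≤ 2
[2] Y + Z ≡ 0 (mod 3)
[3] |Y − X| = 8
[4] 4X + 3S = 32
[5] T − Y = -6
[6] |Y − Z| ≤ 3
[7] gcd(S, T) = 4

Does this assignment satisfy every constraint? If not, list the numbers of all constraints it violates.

[1] X = 2 lies in [-1, 2]  yes
[2] Y + Z = 18; 18 mod 3 = 0  yes
[3] |10 − 2| = 8  yes
[4] 4X + 3S = 4(2) + 3(8) = 32  yes
[5] T − Y = 4 − 10 = -6  yes
[6] |10 − 8| = 2; 2 ≤ 3  yes
[7] gcd(8, 4) = 4  yes

None — every constraint holds.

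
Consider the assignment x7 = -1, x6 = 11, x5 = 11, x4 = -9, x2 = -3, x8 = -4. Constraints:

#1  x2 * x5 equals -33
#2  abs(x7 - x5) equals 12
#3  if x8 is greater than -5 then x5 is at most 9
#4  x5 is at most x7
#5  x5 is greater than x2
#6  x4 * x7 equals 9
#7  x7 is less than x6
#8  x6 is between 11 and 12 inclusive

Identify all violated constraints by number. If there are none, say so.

Constraints 3 and 4 do not hold.

#1 x2 * x5 = -3 * 11 = -33  ✔
#2 abs(-1 - 11) = 12  ✔
#3 x8 = -4 > -5, so we need x5 ≤ 9; but x5 = 11 > 9  ✘
#4 x5 = 11, x7 = -1; 11 > -1 (want ≤)  ✘
#5 x5 = 11, x2 = -3; 11 > -3  ✔
#6 x4 * x7 = -9 * (-1) = 9  ✔
#7 x7 = -1, x6 = 11; -1 < 11  ✔
#8 x6 = 11 lies in [11, 12]  ✔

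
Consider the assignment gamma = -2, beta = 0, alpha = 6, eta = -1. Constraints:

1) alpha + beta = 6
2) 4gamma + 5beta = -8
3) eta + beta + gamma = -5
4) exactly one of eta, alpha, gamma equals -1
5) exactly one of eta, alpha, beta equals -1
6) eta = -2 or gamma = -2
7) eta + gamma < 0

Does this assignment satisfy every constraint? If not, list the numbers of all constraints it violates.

1) alpha + beta = 6 + 0 = 6  true
2) 4gamma + 5beta = 4(-2) + 5(0) = -8  true
3) eta + beta + gamma = -1 + 0 + (-2) = -3, not -5  false
4) eta=-1, alpha=6, gamma=-2; 1 of them equals -1  true
5) eta=-1, alpha=6, beta=0; 1 of them equals -1  true
6) eta = -1 ≠ -2, but gamma = -2 = -2 (second disjunct)  true
7) eta + gamma = -1 + (-2) = -3; -3 < 0  true

Constraint 3 is violated.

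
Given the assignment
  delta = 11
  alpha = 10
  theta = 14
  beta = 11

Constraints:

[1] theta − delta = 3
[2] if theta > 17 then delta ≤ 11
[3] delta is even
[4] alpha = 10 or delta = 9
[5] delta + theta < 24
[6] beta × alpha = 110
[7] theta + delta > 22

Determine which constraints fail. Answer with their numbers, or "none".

[1] theta − delta = 14 − 11 = 3 — holds.
[2] theta = 14, not > 17; antecedent false, conditional vacuously true — holds.
[3] delta = 11 is odd — fails.
[4] alpha = 10 = 10 (first disjunct) — holds.
[5] delta + theta = 11 + 14 = 25; 25 ≥ 24, bound 24 not met — fails.
[6] beta × alpha = 11 × 10 = 110 — holds.
[7] theta + delta = 14 + 11 = 25; 25 > 22 — holds.

Violated: 3 and 5.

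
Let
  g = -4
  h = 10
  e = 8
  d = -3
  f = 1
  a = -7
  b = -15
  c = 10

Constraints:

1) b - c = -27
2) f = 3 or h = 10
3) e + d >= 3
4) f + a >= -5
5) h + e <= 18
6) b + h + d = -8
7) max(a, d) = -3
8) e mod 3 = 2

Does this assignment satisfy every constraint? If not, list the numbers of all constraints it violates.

Constraints 1 and 4 do not hold.

1) b - c = -15 - 10 = -25, not -27  false
2) f = 1 ≠ 3, but h = 10 = 10 (second disjunct)  true
3) e + d = 8 + (-3) = 5; 5 ≥ 3  true
4) f + a = 1 + (-7) = -6; -6 < -5, bound -5 not met  false
5) h + e = 10 + 8 = 18; 18 ≤ 18  true
6) b + h + d = -15 + 10 + (-3) = -8  true
7) max(-7, -3) = -3  true
8) 8 mod 3 = 2  true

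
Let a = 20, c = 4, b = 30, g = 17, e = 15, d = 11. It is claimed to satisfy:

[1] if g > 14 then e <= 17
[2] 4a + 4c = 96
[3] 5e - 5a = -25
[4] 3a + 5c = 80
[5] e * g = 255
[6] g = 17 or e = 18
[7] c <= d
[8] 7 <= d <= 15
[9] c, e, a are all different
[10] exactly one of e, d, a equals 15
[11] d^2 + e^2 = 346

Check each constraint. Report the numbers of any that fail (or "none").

[1] g = 17 > 14, so we need e ≤ 17; e = 15 ≤ 17  true
[2] 4a + 4c = 4(20) + 4(4) = 96  true
[3] 5e - 5a = 5(15) - 5(20) = -25  true
[4] 3a + 5c = 3(20) + 5(4) = 80  true
[5] e * g = 15 * 17 = 255  true
[6] g = 17 = 17 (first disjunct)  true
[7] c = 4, d = 11; 4 ≤ 11  true
[8] d = 11 lies in [7, 15]  true
[9] values 4, 15, 20 are pairwise distinct  true
[10] e=15, d=11, a=20; 1 of them equals 15  true
[11] d^2 + e^2 = 11^2 + 15^2 = 121 + 225 = 346  true

Yes — all constraints hold.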